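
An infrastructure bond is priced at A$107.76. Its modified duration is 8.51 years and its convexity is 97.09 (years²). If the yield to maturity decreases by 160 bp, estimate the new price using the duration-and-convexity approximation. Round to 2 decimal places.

A$123.77

Duration effect: -D_mod·Δy = -8.51 × (-0.016) = +0.136160
Convexity effect: ½·C·(Δy)² = 0.5 × 97.09 × (-0.016)² = +0.01242752
ΔP/P ≈ +0.136160 + 0.01242752 = +0.14858752
New price ≈ 107.76 × (1 + 0.14858752) = 123.7717911552.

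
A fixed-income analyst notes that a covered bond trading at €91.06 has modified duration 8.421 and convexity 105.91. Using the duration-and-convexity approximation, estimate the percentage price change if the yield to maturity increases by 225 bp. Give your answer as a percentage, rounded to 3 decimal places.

Duration effect: -D_mod·Δy = -8.421 × (+0.0225) = -0.1894725
Convexity effect: ½·C·(Δy)² = 0.5 × 105.91 × (0.0225)² = +0.02680846875
ΔP/P ≈ -0.1894725 + 0.02680846875 = -0.16266403125
= -16.266403125%.

-16.266%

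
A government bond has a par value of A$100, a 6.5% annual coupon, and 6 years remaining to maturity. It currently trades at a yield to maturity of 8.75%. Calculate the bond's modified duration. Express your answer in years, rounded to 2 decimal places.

Periodic yield y = 0.0875. First find Macaulay duration:
  t   CF        PV=CF/(1+0.0875)^t    t·PV
  1         6.50         5.9770         5.9770
  2         6.50         5.4961        10.9922
  3         6.50         5.0539        15.1617
  4         6.50         4.6473        18.5890
  5         6.50         4.2733        21.3667
  6       106.50        64.3834       386.3005
  Σ                     89.8310       458.3871
P = 89.8310; Macaulay duration = 458.3871 / 89.8310 = 5.10277 years.
Modified duration = D_Mac / (1 + y) = 5.10277 / 1.0875 = 4.69220 years.

4.69 years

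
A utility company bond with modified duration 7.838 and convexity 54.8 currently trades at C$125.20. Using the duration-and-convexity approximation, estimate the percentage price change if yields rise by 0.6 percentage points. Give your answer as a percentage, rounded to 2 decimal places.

-4.60%

Duration effect: -D_mod·Δy = -7.838 × (+0.006) = -0.047028
Convexity effect: ½·C·(Δy)² = 0.5 × 54.8 × (0.006)² = +0.0009864
ΔP/P ≈ -0.047028 + 0.0009864 = -0.0460416
= -4.60416%.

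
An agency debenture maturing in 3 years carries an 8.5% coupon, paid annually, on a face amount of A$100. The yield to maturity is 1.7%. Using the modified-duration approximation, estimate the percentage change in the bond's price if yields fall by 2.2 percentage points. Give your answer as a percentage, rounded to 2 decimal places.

Periodic yield y = 0.017. Modified duration first:
  t   CF        PV=CF/(1+0.017)^t    t·PV
  1         8.50         8.3579         8.3579
  2         8.50         8.2182        16.4364
  3       108.50       103.1494       309.4483
  Σ                    119.7256       334.2427
P = 119.7256; D_Mac = 2.79174 yrs; D_mod = 2.79174/(1+0.017) = 2.74507 yrs.
ΔP/P ≈ -D_mod · Δy = -2.74507 × (-0.022) = +0.060392 = +6.0392%.

+6.04%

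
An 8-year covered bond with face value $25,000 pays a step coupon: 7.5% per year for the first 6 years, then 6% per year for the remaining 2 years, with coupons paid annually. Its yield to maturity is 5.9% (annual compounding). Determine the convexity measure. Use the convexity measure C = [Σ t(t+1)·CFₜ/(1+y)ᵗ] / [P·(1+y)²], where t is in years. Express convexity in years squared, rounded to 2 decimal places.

With y = 0.059:
  t   CF        PV=CF/(1+0.059)^t    t·PV        t(t+1)·PV
  1     1,875.00     1,770.5382     1,770.5382       3,541.0765
  2     1,875.00     1,671.8964     3,343.7927      10,031.3782
  3     1,875.00     1,578.7501     4,736.2503      18,945.0012
  4     1,875.00     1,490.7933     5,963.1732      29,815.8660
  5     1,875.00     1,407.7368     7,038.6841      42,232.1048
  6     1,875.00     1,329.3077     7,975.8460      55,830.9222
  7     1,500.00     1,004.1984     7,029.3890      56,235.1121
  8    26,500.00    16,752.4447   134,019.5576   1,206,176.0186
  Σ                 27,005.6656   171,877.2313   1,422,807.4796
P = 27,005.6656.
Convexity = Σ t(t+1)·PV / [P·(1+y)²] = 1,422,807.4796 / (27,005.6656 × 1.121481) = 46.97852.

46.98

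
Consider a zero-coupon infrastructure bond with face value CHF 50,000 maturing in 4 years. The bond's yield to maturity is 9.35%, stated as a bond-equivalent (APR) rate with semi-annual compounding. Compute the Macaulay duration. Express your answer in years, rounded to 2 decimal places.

4.00 years

A zero-coupon bond has a single cash flow at maturity, so its Macaulay duration equals its maturity: 4 years.
(Equivalently: 8 semi-annual periods ÷ 2 = 4 years.)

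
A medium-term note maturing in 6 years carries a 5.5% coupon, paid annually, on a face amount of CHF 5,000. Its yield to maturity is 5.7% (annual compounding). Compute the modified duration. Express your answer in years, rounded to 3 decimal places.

4.982 years

Periodic yield y = 0.057. First find Macaulay duration:
  t   CF        PV=CF/(1+0.057)^t    t·PV
  1       275.00       260.1703       260.1703
  2       275.00       246.1403       492.2806
  3       275.00       232.8669       698.6007
  4       275.00       220.3093       881.2370
  5       275.00       208.4288     1,042.1441
  6     5,275.00     3,782.4443    22,694.6657
  Σ                  4,950.3598    26,069.0984
P = 4,950.3598; Macaulay duration = 26,069.0984 / 4,950.3598 = 5.26610 years.
Modified duration = D_Mac / (1 + y) = 5.26610 / 1.057 = 4.98212 years.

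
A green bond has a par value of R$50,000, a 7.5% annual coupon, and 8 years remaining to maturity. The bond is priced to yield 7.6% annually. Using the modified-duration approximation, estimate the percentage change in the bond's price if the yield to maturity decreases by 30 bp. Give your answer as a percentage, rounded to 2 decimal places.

Periodic yield y = 0.076. Modified duration first:
  t   CF        PV=CF/(1+0.076)^t    t·PV
  1     3,750.00     3,485.1301     3,485.1301
  2     3,750.00     3,238.9685     6,477.9370
  3     3,750.00     3,010.1938     9,030.5813
  4     3,750.00     2,797.5779    11,190.3114
  5     3,750.00     2,599.9794    12,999.8971
  6     3,750.00     2,416.3378    14,498.0265
  7     3,750.00     2,245.6671    15,719.6694
  8    53,750.00    29,914.4001   239,315.2008
  Σ                 49,708.2546   312,716.7537
P = 49,708.2546; D_Mac = 6.29104 yrs; D_mod = 6.29104/(1+0.076) = 5.84669 yrs.
ΔP/P ≈ -D_mod · Δy = -5.84669 × (-0.003) = +0.017540 = +1.7540%.

+1.75%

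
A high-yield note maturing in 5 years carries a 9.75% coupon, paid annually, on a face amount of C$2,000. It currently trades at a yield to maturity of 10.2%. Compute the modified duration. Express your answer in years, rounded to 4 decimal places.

Periodic yield y = 0.102. First find Macaulay duration:
  t   CF        PV=CF/(1+0.102)^t    t·PV
  1       195.00       176.9510       176.9510
  2       195.00       160.5726       321.1452
  3       195.00       145.7102       437.1305
  4       195.00       132.2234       528.8935
  5     2,195.00     1,350.5994     6,752.9970
  Σ                  1,966.0565     8,217.1171
P = 1,966.0565; Macaulay duration = 8,217.1171 / 1,966.0565 = 4.17949 years.
Modified duration = D_Mac / (1 + y) = 4.17949 / 1.102 = 3.79264 years.

3.7926 years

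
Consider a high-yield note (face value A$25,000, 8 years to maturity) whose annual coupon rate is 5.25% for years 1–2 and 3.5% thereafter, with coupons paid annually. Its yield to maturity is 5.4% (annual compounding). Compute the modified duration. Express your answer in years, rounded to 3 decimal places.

Periodic yield y = 0.054. First find Macaulay duration:
  t   CF        PV=CF/(1+0.054)^t    t·PV
  1     1,312.50     1,245.2562     1,245.2562
  2     1,312.50     1,181.4575     2,362.9149
  3       875.00       747.2849     2,241.8548
  4       875.00       708.9990     2,835.9959
  5       875.00       672.6746     3,363.3728
  6       875.00       638.2112     3,829.2669
  7       875.00       605.5134     4,238.5940
  8    25,875.00    16,988.5171   135,908.1367
  Σ                 22,787.9138   156,025.3922
P = 22,787.9138; Macaulay duration = 156,025.3922 / 22,787.9138 = 6.84685 years.
Modified duration = D_Mac / (1 + y) = 6.84685 / 1.054 = 6.49606 years.

6.496 years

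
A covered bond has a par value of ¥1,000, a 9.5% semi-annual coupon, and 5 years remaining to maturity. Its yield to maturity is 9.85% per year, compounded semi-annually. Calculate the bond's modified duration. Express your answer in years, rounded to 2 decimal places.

3.89 years

Periodic yield y = 0.04925. First find Macaulay duration:
  t   CF        PV=CF/(1+0.04925)^t    t·PV
  1        47.50        45.2704        45.2704
  2        47.50        43.1455        86.2910
  3        47.50        41.1203       123.3610
  4        47.50        39.1902       156.7609
  5        47.50        37.3507       186.7535
  6        47.50        35.5975       213.5851
  7        47.50        33.9266       237.4864
  8        47.50        32.3342       258.6734
  9        47.50        30.8165       277.3482
  10    1,047.50       647.6856     6,476.8562
  Σ                    986.4376     8,062.3861
P = 986.4376; Macaulay duration = 8,062.3861 / 986.4376 = 8.17323 half-year periods = 4.08662 years.
Modified duration = D_Mac / (1 + y) = 4.08662 / 1.04925 = 3.89480 years.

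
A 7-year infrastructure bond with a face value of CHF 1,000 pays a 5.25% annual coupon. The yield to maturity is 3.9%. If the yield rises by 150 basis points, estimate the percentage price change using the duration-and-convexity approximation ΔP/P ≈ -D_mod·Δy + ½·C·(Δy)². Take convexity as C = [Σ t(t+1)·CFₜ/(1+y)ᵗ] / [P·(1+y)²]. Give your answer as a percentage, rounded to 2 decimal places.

-8.29%

With y = 0.039:
  t   CF        PV=CF/(1+0.039)^t    t·PV        t(t+1)·PV
  1        52.50        50.5294        50.5294         101.0587
  2        52.50        48.6327        97.2654         291.7961
  3        52.50        46.8072       140.4216         561.6864
  4        52.50        45.0502       180.2010         901.0048
  5        52.50        43.3592       216.7962       1,300.7769
  6        52.50        41.7317       250.3902       1,752.7312
  7     1,052.50       805.2176     5,636.5234      45,092.1869
  Σ                  1,081.3280     6,572.1270      50,001.2410
P = 1,081.3280; D_Mac = 6.07783 yrs; D_mod = 5.84969 yrs; C = 42.83435.
Duration effect: -5.84969 × (+0.015) = -0.087745
Convexity effect: 0.5 × 42.83435 × (0.015)² = +0.0048189
ΔP/P ≈ -0.087745 + 0.0048189 = -0.082927 = -8.2927%.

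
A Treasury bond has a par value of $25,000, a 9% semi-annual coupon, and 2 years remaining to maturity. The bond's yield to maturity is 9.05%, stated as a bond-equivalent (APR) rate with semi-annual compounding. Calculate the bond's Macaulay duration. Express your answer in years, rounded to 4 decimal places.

1.8744 years

Periodic yield y = 0.04525. Discount each cash flow and weight by its period:
  t   CF        PV=CF/(1+0.04525)^t    t·PV
  1     1,125.00     1,076.2975     1,076.2975
  2     1,125.00     1,029.7035     2,059.4069
  3     1,125.00       985.1265     2,955.3794
  4    26,125.00    21,886.4636    87,545.8544
  Σ                 24,977.5911    93,636.9383
Price P = Σ PV = 24,977.5911.
Macaulay duration = Σ(t·PV) / P = 93,636.9383 / 24,977.5911 = 3.74884 half-year periods.
In years: 3.74884 / 2 = 1.87442 years.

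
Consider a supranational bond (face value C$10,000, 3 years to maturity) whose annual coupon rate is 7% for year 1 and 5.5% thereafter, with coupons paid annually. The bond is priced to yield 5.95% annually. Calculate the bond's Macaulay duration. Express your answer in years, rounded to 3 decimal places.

Periodic yield y = 0.0595. Discount each cash flow and weight by its year:
  t   CF        PV=CF/(1+0.0595)^t    t·PV
  1       700.00       660.6890       660.6890
  2       550.00       489.9602       979.9203
  3    10,550.00     8,870.5302    26,611.5905
  Σ                 10,021.1793    28,252.1998
Price P = Σ PV = 10,021.1793.
Macaulay duration = Σ(t·PV) / P = 28,252.1998 / 10,021.1793 = 2.81925 years.

2.819 years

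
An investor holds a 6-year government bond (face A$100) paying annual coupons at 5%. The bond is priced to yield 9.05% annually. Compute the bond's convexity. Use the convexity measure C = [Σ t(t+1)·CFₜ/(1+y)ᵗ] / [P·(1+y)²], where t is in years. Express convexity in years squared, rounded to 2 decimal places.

With y = 0.0905:
  t   CF        PV=CF/(1+0.0905)^t    t·PV        t(t+1)·PV
  1         5.00         4.5851         4.5851           9.1701
  2         5.00         4.2045         8.4091          25.2273
  3         5.00         3.8556        11.5668          46.2673
  4         5.00         3.5356        14.1425          70.7127
  5         5.00         3.2422        16.2111          97.2664
  6       105.00        62.4360       374.6162       2,622.3133
  Σ                     81.8591       429.5307       2,870.9570
P = 81.8591.
Convexity = Σ t(t+1)·PV / [P·(1+y)²] = 2,870.9570 / (81.8591 × 1.189190) = 29.49229.

29.49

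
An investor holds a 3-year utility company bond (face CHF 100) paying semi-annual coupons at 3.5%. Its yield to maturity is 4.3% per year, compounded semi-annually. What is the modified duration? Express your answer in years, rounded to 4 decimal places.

Periodic yield y = 0.0215. First find Macaulay duration:
  t   CF        PV=CF/(1+0.0215)^t    t·PV
  1         1.75         1.7132         1.7132
  2         1.75         1.6771         3.3542
  3         1.75         1.6418         4.9254
  4         1.75         1.6073         6.4290
  5         1.75         1.5734         7.8671
  6       101.75        89.5580       537.3478
  Σ                     97.7707       561.6367
P = 97.7707; Macaulay duration = 561.6367 / 97.7707 = 5.74443 half-year periods = 2.87221 years.
Modified duration = D_Mac / (1 + y) = 2.87221 / 1.0215 = 2.81176 years.

2.8118 years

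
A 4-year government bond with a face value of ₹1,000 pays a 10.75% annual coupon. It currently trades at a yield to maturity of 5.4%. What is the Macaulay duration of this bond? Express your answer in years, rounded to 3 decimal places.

Periodic yield y = 0.054. Discount each cash flow and weight by its year:
  t   CF        PV=CF/(1+0.054)^t    t·PV
  1       107.50       101.9924       101.9924
  2       107.50        96.7670       193.5340
  3       107.50        91.8093       275.4279
  4     1,107.50       897.3901     3,589.5605
  Σ                  1,187.9588     4,160.5148
Price P = Σ PV = 1,187.9588.
Macaulay duration = Σ(t·PV) / P = 4,160.5148 / 1,187.9588 = 3.50224 years.

3.502 years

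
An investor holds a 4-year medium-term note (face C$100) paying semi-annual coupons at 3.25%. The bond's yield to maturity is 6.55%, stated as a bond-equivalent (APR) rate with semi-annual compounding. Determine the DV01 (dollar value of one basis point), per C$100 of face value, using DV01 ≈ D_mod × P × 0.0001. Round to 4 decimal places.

Periodic yield y = 0.03275.
  t   CF        PV=CF/(1+0.03275)^t    t·PV
  1        1.625         1.5735         1.5735
  2        1.625         1.5236         3.0471
  3        1.625         1.4753         4.4258
  4        1.625         1.4285         5.7139
  5        1.625         1.3832         6.9159
  6        1.625         1.3393         8.0359
  7        1.625         1.2968         9.0779
  8      101.625        78.5306       628.2448
  Σ                     88.5507       667.0348
P = 88.5507; D_Mac = 7.53280 half-year periods = 3.76640 yrs; D_mod = 3.64696 yrs.
DV01 ≈ 3.64696 × 88.5507 × 0.0001 = 0.032294.

C$0.0323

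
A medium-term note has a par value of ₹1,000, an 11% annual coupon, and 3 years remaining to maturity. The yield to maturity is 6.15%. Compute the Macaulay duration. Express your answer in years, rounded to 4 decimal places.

Periodic yield y = 0.0615. Discount each cash flow and weight by its year:
  t   CF        PV=CF/(1+0.0615)^t    t·PV
  1       110.00       103.6269       103.6269
  2       110.00        97.6231       195.2462
  3     1,110.00       928.0321     2,784.0962
  Σ                  1,129.2821     3,082.9694
Price P = Σ PV = 1,129.2821.
Macaulay duration = Σ(t·PV) / P = 3,082.9694 / 1,129.2821 = 2.73003 years.

2.7300 years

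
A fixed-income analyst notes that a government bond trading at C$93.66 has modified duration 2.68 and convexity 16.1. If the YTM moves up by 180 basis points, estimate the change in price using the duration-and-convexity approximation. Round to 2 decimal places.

-C$4.27

Duration effect: -D_mod·Δy = -2.68 × (+0.018) = -0.048240
Convexity effect: ½·C·(Δy)² = 0.5 × 16.1 × (0.018)² = +0.0026082
ΔP/P ≈ -0.048240 + 0.0026082 = -0.0456318
ΔP ≈ 93.66 × (-0.0456318) = -4.273874388.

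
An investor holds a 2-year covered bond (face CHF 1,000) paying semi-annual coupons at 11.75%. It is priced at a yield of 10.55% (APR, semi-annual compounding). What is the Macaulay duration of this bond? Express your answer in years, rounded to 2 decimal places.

Periodic yield y = 0.05275. Discount each cash flow and weight by its period:
  t   CF        PV=CF/(1+0.05275)^t    t·PV
  1        58.75        55.8062        55.8062
  2        58.75        53.0099       106.0199
  3        58.75        50.3538       151.0614
  4     1,058.75       861.9705     3,447.8822
  Σ                  1,021.1405     3,760.7696
Price P = Σ PV = 1,021.1405.
Macaulay duration = Σ(t·PV) / P = 3,760.7696 / 1,021.1405 = 3.68291 half-year periods.
In years: 3.68291 / 2 = 1.84146 years.

1.84 years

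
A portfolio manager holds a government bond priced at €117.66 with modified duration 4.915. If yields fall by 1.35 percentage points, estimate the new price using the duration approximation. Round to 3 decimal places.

€125.467

Duration approximation: ΔP/P ≈ -D_mod · Δy = -4.915 × (-0.0135) = +0.0663525.
New price ≈ 117.66 × (1 + 0.0663525) = 125.46703515.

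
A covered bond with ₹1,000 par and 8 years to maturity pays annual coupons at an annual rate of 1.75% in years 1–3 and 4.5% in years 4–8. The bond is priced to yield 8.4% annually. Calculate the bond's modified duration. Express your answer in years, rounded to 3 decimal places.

6.635 years

Periodic yield y = 0.084. First find Macaulay duration:
  t   CF        PV=CF/(1+0.084)^t    t·PV
  1        17.50        16.1439        16.1439
  2        17.50        14.8929        29.7858
  3        17.50        13.7388        41.2165
  4        45.00        32.5908       130.3633
  5        45.00        30.0653       150.3267
  6        45.00        27.7356       166.4133
  7        45.00        25.5863       179.1041
  8     1,045.00       548.1281     4,385.0245
  Σ                    708.8817     5,098.3782
P = 708.8817; Macaulay duration = 5,098.3782 / 708.8817 = 7.19214 years.
Modified duration = D_Mac / (1 + y) = 7.19214 / 1.084 = 6.63482 years.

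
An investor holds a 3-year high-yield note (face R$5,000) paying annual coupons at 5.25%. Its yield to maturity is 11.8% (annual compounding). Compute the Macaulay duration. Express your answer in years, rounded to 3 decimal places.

2.839 years

Periodic yield y = 0.118. Discount each cash flow and weight by its year:
  t   CF        PV=CF/(1+0.118)^t    t·PV
  1       262.50       234.7943       234.7943
  2       262.50       210.0128       420.0255
  3     5,262.50     3,765.8819    11,297.6458
  Σ                  4,210.6890    11,952.4656
Price P = Σ PV = 4,210.6890.
Macaulay duration = Σ(t·PV) / P = 11,952.4656 / 4,210.6890 = 2.83860 years.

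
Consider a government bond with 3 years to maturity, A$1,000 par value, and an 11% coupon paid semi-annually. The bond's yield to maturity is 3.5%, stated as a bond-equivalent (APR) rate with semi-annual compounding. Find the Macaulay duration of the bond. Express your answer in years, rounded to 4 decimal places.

2.6730 years

Periodic yield y = 0.0175. Discount each cash flow and weight by its period:
  t   CF        PV=CF/(1+0.0175)^t    t·PV
  1        55.00        54.0541        54.0541
  2        55.00        53.1244       106.2488
  3        55.00        52.2107       156.6321
  4        55.00        51.3127       205.2509
  5        55.00        50.4302       252.1509
  6     1,055.00       950.7054     5,704.2323
  Σ                  1,211.8374     6,478.5690
Price P = Σ PV = 1,211.8374.
Macaulay duration = Σ(t·PV) / P = 6,478.5690 / 1,211.8374 = 5.34607 half-year periods.
In years: 5.34607 / 2 = 2.67304 years.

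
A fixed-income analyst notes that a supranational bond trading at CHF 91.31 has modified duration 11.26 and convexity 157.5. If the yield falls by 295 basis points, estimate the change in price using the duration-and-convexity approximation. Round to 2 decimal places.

+CHF 36.59

Duration effect: -D_mod·Δy = -11.26 × (-0.0295) = +0.332170
Convexity effect: ½·C·(Δy)² = 0.5 × 157.5 × (-0.0295)² = +0.0685321875
ΔP/P ≈ +0.332170 + 0.0685321875 = +0.4007021875
ΔP ≈ 91.31 × (+0.4007021875) = +36.588116740625.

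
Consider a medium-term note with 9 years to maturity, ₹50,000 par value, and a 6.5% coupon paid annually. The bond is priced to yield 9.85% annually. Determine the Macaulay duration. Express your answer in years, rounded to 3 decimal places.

Periodic yield y = 0.0985. Discount each cash flow and weight by its year:
  t   CF        PV=CF/(1+0.0985)^t    t·PV
  1     3,250.00     2,958.5799     2,958.5799
  2     3,250.00     2,693.2907     5,386.5815
  3     3,250.00     2,451.7895     7,355.3684
  4     3,250.00     2,231.9431     8,927.7723
  5     3,250.00     2,031.8098    10,159.0491
  6     3,250.00     1,849.6220    11,097.7323
  7     3,250.00     1,683.7706    11,786.3945
  8     3,250.00     1,532.7908    12,262.3260
  9    53,250.00    22,862.2548   205,760.2933
  Σ                 40,295.8513   275,694.0973
Price P = Σ PV = 40,295.8513.
Macaulay duration = Σ(t·PV) / P = 275,694.0973 / 40,295.8513 = 6.84175 years.

6.842 years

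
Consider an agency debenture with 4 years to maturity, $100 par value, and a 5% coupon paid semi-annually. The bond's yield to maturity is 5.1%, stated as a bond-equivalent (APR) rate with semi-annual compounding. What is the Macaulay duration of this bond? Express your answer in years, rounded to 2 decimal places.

3.67 years

Periodic yield y = 0.0255. Discount each cash flow and weight by its period:
  t   CF        PV=CF/(1+0.0255)^t    t·PV
  1         2.50         2.4378         2.4378
  2         2.50         2.3772         4.7544
  3         2.50         2.3181         6.9543
  4         2.50         2.2605         9.0419
  5         2.50         2.2043        11.0213
  6         2.50         2.1494        12.8967
  7         2.50         2.0960        14.6720
  8       102.50        83.7989       670.3916
  Σ                     99.6423       732.1699
Price P = Σ PV = 99.6423.
Macaulay duration = Σ(t·PV) / P = 732.1699 / 99.6423 = 7.34799 half-year periods.
In years: 7.34799 / 2 = 3.67399 years.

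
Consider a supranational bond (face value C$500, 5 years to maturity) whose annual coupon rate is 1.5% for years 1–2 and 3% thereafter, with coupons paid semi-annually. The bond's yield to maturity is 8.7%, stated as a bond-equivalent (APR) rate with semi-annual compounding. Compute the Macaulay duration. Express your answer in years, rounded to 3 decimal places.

Periodic yield y = 0.0435. Discount each cash flow and weight by its period:
  t   CF        PV=CF/(1+0.0435)^t    t·PV
  1         3.75         3.5937         3.5937
  2         3.75         3.4439         6.8877
  3         3.75         3.3003         9.9009
  4         3.75         3.1627        12.6509
  5         7.50         6.0618        30.3088
  6         7.50         5.8091        34.8544
  7         7.50         5.5669        38.9684
  8         7.50         5.3348        42.6787
  9         7.50         5.1125        46.0121
  10      507.50       331.5214     3,315.2136
  Σ                    372.9070     3,541.0692
Price P = Σ PV = 372.9070.
Macaulay duration = Σ(t·PV) / P = 3,541.0692 / 372.9070 = 9.49585 half-year periods.
In years: 9.49585 / 2 = 4.74793 years.

4.748 years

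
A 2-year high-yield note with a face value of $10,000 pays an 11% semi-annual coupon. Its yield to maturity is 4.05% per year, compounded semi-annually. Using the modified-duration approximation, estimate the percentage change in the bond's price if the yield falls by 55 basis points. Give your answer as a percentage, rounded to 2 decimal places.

Periodic yield y = 0.02025. Modified duration first:
  t   CF        PV=CF/(1+0.02025)^t    t·PV
  1       550.00       539.0836       539.0836
  2       550.00       528.3838     1,056.7676
  3       550.00       517.8964     1,553.6892
  4    10,550.00     9,737.0196    38,948.0785
  Σ                 11,322.3834    42,097.6188
P = 11,322.3834; D_Mac = 3.71809 half-year periods = 1.85904 yrs; D_mod = 1.85904/(1+0.02025) = 1.82215 yrs.
ΔP/P ≈ -D_mod · Δy = -1.82215 × (-0.0055) = +0.010022 = +1.0022%.

+1.00%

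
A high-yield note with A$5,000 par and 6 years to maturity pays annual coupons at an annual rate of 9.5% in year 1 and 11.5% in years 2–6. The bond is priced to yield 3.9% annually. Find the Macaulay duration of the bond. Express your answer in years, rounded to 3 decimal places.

4.926 years

Periodic yield y = 0.039. Discount each cash flow and weight by its year:
  t   CF        PV=CF/(1+0.039)^t    t·PV
  1       475.00       457.1704       457.1704
  2       575.00       532.6436     1,065.2873
  3       575.00       512.6503     1,537.9509
  4       575.00       493.4074     1,973.6296
  5       575.00       474.8868     2,374.4340
  6     5,575.00     4,431.5085    26,589.0510
  Σ                  6,902.2670    33,997.5231
Price P = Σ PV = 6,902.2670.
Macaulay duration = Σ(t·PV) / P = 33,997.5231 / 6,902.2670 = 4.92556 years.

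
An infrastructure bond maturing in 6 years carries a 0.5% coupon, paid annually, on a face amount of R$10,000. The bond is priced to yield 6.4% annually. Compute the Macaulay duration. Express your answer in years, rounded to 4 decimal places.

Periodic yield y = 0.064. Discount each cash flow and weight by its year:
  t   CF        PV=CF/(1+0.064)^t    t·PV
  1        50.00        46.9925        46.9925
  2        50.00        44.1659        88.3317
  3        50.00        41.5093       124.5278
  4        50.00        39.0125       156.0499
  5        50.00        36.6659       183.3293
  6    10,050.00     6,926.5392    41,559.2350
  Σ                  7,134.8851    42,158.4662
Price P = Σ PV = 7,134.8851.
Macaulay duration = Σ(t·PV) / P = 42,158.4662 / 7,134.8851 = 5.90878 years.

5.9088 years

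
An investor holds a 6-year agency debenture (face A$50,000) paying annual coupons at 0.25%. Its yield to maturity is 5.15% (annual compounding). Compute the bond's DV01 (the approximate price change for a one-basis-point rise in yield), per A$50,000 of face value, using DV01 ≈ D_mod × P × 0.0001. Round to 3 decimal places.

A$21.310

Periodic yield y = 0.0515.
  t   CF        PV=CF/(1+0.0515)^t    t·PV
  1       125.00       118.8778       118.8778
  2       125.00       113.0554       226.1109
  3       125.00       107.5182       322.5547
  4       125.00       102.2523       409.0090
  5       125.00        97.2442       486.2209
  6    50,125.00    37,085.0376   222,510.2255
  Σ                 37,623.9855   224,072.9989
P = 37,623.9855; D_Mac = 5.95559 yrs; D_mod = 5.66390 yrs.
DV01 ≈ 5.66390 × 37,623.9855 × 0.0001 = 21.309843.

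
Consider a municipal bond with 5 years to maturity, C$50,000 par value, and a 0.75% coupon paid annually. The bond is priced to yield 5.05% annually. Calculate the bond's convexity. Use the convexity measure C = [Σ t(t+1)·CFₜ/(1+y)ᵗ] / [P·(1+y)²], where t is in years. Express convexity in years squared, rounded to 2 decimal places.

With y = 0.0505:
  t   CF        PV=CF/(1+0.0505)^t    t·PV        t(t+1)·PV
  1       375.00       356.9729       356.9729         713.9457
  2       375.00       339.8123       679.6247       2,038.8741
  3       375.00       323.4768       970.4303       3,881.7212
  4       375.00       307.9265     1,231.7059       6,158.5296
  5    50,375.00    39,376.2882   196,881.4412   1,181,288.6471
  Σ                 40,704.4767   200,120.1750   1,194,081.7178
P = 40,704.4767.
Convexity = Σ t(t+1)·PV / [P·(1+y)²] = 1,194,081.7178 / (40,704.4767 × 1.103550) = 26.58274.

26.58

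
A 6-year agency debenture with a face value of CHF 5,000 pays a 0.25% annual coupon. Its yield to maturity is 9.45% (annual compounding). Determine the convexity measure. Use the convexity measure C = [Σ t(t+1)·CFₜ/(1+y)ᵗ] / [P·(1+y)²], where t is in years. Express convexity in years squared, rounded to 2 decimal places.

With y = 0.0945:
  t   CF        PV=CF/(1+0.0945)^t    t·PV        t(t+1)·PV
  1        12.50        11.4207        11.4207          22.8415
  2        12.50        10.4347        20.8693          62.6080
  3        12.50         9.5337        28.6012         114.4047
  4        12.50         8.7106        34.8423         174.2116
  5        12.50         7.9585        39.7925         238.7550
  6     5,012.50     2,915.8138    17,494.8829     122,464.1805
  Σ                  2,963.8720    17,630.4090     123,077.0012
P = 2,963.8720.
Convexity = Σ t(t+1)·PV / [P·(1+y)²] = 123,077.0012 / (2,963.8720 × 1.197930) = 34.66458.

34.66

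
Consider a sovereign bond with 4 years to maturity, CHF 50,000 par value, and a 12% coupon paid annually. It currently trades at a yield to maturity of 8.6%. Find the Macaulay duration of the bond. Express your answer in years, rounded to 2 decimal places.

3.43 years

Periodic yield y = 0.086. Discount each cash flow and weight by its year:
  t   CF        PV=CF/(1+0.086)^t    t·PV
  1     6,000.00     5,524.8619     5,524.8619
  2     6,000.00     5,087.3498    10,174.6996
  3     6,000.00     4,684.4842    14,053.4525
  4    56,000.00    40,259.5324   161,038.1294
  Σ                 55,556.2282   190,791.1434
Price P = Σ PV = 55,556.2282.
Macaulay duration = Σ(t·PV) / P = 190,791.1434 / 55,556.2282 = 3.43420 years.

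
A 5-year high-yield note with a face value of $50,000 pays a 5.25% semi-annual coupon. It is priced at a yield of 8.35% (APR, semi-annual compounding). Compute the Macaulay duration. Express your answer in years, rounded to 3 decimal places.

4.417 years

Periodic yield y = 0.04175. Discount each cash flow and weight by its period:
  t   CF        PV=CF/(1+0.04175)^t    t·PV
  1     1,312.50     1,259.8992     1,259.8992
  2     1,312.50     1,209.4065     2,418.8130
  3     1,312.50     1,160.9374     3,482.8121
  4     1,312.50     1,114.4107     4,457.6428
  5     1,312.50     1,069.7487     5,348.7435
  6     1,312.50     1,026.8766     6,161.2596
  7     1,312.50       985.7227     6,900.0587
  8     1,312.50       946.2181     7,569.7446
  9     1,312.50       908.2967     8,174.6702
  10   51,312.50    34,086.9453   340,869.4526
  Σ                 43,768.4617   386,643.0962
Price P = Σ PV = 43,768.4617.
Macaulay duration = Σ(t·PV) / P = 386,643.0962 / 43,768.4617 = 8.83383 half-year periods.
In years: 8.83383 / 2 = 4.41691 years.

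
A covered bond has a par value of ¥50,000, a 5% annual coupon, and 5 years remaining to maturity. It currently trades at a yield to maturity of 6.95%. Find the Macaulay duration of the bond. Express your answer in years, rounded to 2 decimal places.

Periodic yield y = 0.0695. Discount each cash flow and weight by its year:
  t   CF        PV=CF/(1+0.0695)^t    t·PV
  1     2,500.00     2,337.5409     2,337.5409
  2     2,500.00     2,185.6390     4,371.2780
  3     2,500.00     2,043.6082     6,130.8247
  4     2,500.00     1,910.8071     7,643.2285
  5    52,500.00    37,519.3546   187,596.7729
  Σ                 45,996.9498   208,079.6450
Price P = Σ PV = 45,996.9498.
Macaulay duration = Σ(t·PV) / P = 208,079.6450 / 45,996.9498 = 4.52377 years.

4.52 years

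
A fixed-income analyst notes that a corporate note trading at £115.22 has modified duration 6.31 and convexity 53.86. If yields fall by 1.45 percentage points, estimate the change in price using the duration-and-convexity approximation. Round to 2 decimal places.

Duration effect: -D_mod·Δy = -6.31 × (-0.0145) = +0.091495
Convexity effect: ½·C·(Δy)² = 0.5 × 53.86 × (-0.0145)² = +0.0056620325
ΔP/P ≈ +0.091495 + 0.0056620325 = +0.0971570325
ΔP ≈ 115.22 × (+0.0971570325) = +11.19443328465.

+£11.19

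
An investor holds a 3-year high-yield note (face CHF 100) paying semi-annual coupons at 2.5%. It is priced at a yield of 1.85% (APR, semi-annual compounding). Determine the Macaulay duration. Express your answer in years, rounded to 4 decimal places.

2.9099 years

Periodic yield y = 0.00925. Discount each cash flow and weight by its period:
  t   CF        PV=CF/(1+0.00925)^t    t·PV
  1         1.25         1.2385         1.2385
  2         1.25         1.2272         2.4544
  3         1.25         1.2159         3.6478
  4         1.25         1.2048         4.8192
  5         1.25         1.1938         5.9688
  6       101.25        95.8082       574.8489
  Σ                    101.8884       592.9777
Price P = Σ PV = 101.8884.
Macaulay duration = Σ(t·PV) / P = 592.9777 / 101.8884 = 5.81987 half-year periods.
In years: 5.81987 / 2 = 2.90994 years.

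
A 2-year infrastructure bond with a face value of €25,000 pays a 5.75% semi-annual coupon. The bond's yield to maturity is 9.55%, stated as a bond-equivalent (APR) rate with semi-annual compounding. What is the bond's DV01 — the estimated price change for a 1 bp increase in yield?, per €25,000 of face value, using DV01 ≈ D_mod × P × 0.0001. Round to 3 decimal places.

Periodic yield y = 0.04775.
  t   CF        PV=CF/(1+0.04775)^t    t·PV
  1       718.75       685.9938       685.9938
  2       718.75       654.7304     1,309.4608
  3       718.75       624.8918     1,874.6755
  4    25,718.75    21,341.2169    85,364.8674
  Σ                 23,306.8329    89,234.9976
P = 23,306.8329; D_Mac = 3.82871 half-year periods = 1.91435 yrs; D_mod = 1.82711 yrs.
DV01 ≈ 1.82711 × 23,306.8329 × 0.0001 = 4.258411.

€4.258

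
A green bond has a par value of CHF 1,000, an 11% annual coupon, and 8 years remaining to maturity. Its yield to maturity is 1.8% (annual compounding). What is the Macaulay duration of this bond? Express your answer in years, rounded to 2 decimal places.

6.26 years

Periodic yield y = 0.018. Discount each cash flow and weight by its year:
  t   CF        PV=CF/(1+0.018)^t    t·PV
  1       110.00       108.0550       108.0550
  2       110.00       106.1444       212.2888
  3       110.00       104.2676       312.8028
  4       110.00       102.4240       409.6958
  5       110.00       100.6129       503.0646
  6       110.00        98.8339       593.0035
  7       110.00        97.0864       679.6046
  8     1,110.00       962.3671     7,698.9366
  Σ                  1,679.7913    10,517.4518
Price P = Σ PV = 1,679.7913.
Macaulay duration = Σ(t·PV) / P = 10,517.4518 / 1,679.7913 = 6.26117 years.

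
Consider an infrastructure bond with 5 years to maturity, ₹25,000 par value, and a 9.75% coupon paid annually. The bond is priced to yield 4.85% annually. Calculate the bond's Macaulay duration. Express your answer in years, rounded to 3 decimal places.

Periodic yield y = 0.0485. Discount each cash flow and weight by its year:
  t   CF        PV=CF/(1+0.0485)^t    t·PV
  1     2,437.50     2,324.7496     2,324.7496
  2     2,437.50     2,217.2147     4,434.4295
  3     2,437.50     2,114.6540     6,343.9620
  4     2,437.50     2,016.8374     8,067.3496
  5    27,437.50    21,652.2166   108,261.0832
  Σ                 30,325.6724   129,431.5739
Price P = Σ PV = 30,325.6724.
Macaulay duration = Σ(t·PV) / P = 129,431.5739 / 30,325.6724 = 4.26805 years.

4.268 years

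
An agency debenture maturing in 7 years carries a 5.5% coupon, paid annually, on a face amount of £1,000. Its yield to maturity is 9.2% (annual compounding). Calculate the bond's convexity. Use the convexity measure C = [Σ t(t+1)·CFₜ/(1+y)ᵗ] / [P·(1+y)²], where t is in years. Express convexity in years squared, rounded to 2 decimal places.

With y = 0.092:
  t   CF        PV=CF/(1+0.092)^t    t·PV        t(t+1)·PV
  1        55.00        50.3663        50.3663         100.7326
  2        55.00        46.1230        92.2460         276.7379
  3        55.00        42.2372       126.7115         506.8460
  4        55.00        38.6787       154.7149         773.5745
  5        55.00        35.4201       177.1004       1,062.6023
  6        55.00        32.4360       194.6158       1,362.3106
  7     1,055.00       569.7627     3,988.3387      31,906.7095
  Σ                    815.0239     4,784.0935      35,989.5134
P = 815.0239.
Convexity = Σ t(t+1)·PV / [P·(1+y)²] = 35,989.5134 / (815.0239 × 1.192464) = 37.03057.

37.03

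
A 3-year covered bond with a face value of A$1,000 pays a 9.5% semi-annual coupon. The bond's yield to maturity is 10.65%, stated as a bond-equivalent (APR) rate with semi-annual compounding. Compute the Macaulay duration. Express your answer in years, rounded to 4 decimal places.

2.6743 years

Periodic yield y = 0.05325. Discount each cash flow and weight by its period:
  t   CF        PV=CF/(1+0.05325)^t    t·PV
  1        47.50        45.0985        45.0985
  2        47.50        42.8184        85.6368
  3        47.50        40.6536       121.9609
  4        47.50        38.5983       154.3930
  5        47.50        36.6468       183.2341
  6     1,047.50       767.3000     4,603.8003
  Σ                    971.1157     5,194.1236
Price P = Σ PV = 971.1157.
Macaulay duration = Σ(t·PV) / P = 5,194.1236 / 971.1157 = 5.34861 half-year periods.
In years: 5.34861 / 2 = 2.67431 years.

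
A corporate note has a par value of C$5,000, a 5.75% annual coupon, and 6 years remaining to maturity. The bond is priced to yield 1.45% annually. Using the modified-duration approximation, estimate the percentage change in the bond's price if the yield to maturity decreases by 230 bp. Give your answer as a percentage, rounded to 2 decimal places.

Periodic yield y = 0.0145. Modified duration first:
  t   CF        PV=CF/(1+0.0145)^t    t·PV
  1       287.50       283.3908       283.3908
  2       287.50       279.3404       558.6808
  3       287.50       275.3479       826.0436
  4       287.50       271.4124     1,085.6495
  5       287.50       267.5331     1,337.6657
  6     5,287.50     4,849.9591    29,099.7543
  Σ                  6,226.9837    33,191.1847
P = 6,226.9837; D_Mac = 5.33022 yrs; D_mod = 5.33022/(1+0.0145) = 5.25404 yrs.
ΔP/P ≈ -D_mod · Δy = -5.25404 × (-0.023) = +0.120843 = +12.0843%.

+12.08%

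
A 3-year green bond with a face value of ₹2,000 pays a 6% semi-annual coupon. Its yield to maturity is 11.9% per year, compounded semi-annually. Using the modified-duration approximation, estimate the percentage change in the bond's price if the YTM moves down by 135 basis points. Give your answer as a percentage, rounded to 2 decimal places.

Periodic yield y = 0.0595. Modified duration first:
  t   CF        PV=CF/(1+0.0595)^t    t·PV
  1        60.00        56.6305        56.6305
  2        60.00        53.4502       106.9004
  3        60.00        50.4485       151.3455
  4        60.00        47.6154       190.4616
  5        60.00        44.9414       224.7069
  6     2,060.00     1,456.3356     8,738.0134
  Σ                  1,709.4215     9,468.0583
P = 1,709.4215; D_Mac = 5.53875 half-year periods = 2.76937 yrs; D_mod = 2.76937/(1+0.0595) = 2.61385 yrs.
ΔP/P ≈ -D_mod · Δy = -2.61385 × (-0.0135) = +0.035287 = +3.5287%.

+3.53%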